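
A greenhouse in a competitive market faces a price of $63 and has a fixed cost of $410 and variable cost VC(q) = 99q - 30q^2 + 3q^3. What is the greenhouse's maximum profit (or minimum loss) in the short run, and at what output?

Profit = -$194 at q = 6

AVC = 99 - 30q + 3q^2 has its minimum $24 at q = 5; price $63 clears that bar, so the firm operates.
MC = 99 - 60q + 9q^2. Setting P = MC and taking the root on the rising branch gives q* = 6.
TR = 63·6 = 378. TC = 410 + 162 = 572. Profit = 378 − 572 = -$194.
Shutting down would mean losing the fixed cost of $410, so operating at a loss of $194 is better by $216.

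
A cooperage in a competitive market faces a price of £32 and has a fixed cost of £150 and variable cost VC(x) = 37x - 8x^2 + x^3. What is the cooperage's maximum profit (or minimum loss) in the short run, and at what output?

Profit = -£100 at x = 5

AVC = 37 - 8x + x^2; min AVC = £21 at x = 4. Since P = £32 ≥ min AVC, the firm produces.
MC = 37 - 16x + 3x^2. Setting P = MC and taking the root on the rising branch gives x* = 5.
TR = 32·5 = 160. TC = 150 + 110 = 260. Profit = 160 − 260 = -£100.
That loss of £100 beats the £150 the firm would lose by shutting down; producing recovers £50 of fixed cost.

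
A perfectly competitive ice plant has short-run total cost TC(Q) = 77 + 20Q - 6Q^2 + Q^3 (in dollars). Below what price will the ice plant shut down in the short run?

$11 per unit

The shutdown price is the minimum of AVC. VC = 20Q - 6Q^2 + Q^3, so AVC = 20 - 6Q + Q^2.
At the minimum of AVC, MC = AVC. MC = 20 - 12Q + 3Q^2; setting MC = AVC gives 2Q^2 - 6Q = 0, so Q = 3. min AVC = 11.
So the shutdown price is $11.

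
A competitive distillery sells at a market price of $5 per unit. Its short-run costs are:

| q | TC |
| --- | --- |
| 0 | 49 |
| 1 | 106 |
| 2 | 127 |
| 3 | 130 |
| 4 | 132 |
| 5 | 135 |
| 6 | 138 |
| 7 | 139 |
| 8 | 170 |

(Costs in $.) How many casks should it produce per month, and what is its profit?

Tabulate TR − TC: q=0: -49; q=1: -101; q=2: -117; q=3: -115; q=4: -112; q=5: -110; q=6: -108; q=7: -104; q=8: -130.
Profit is highest at q = 0. Equivalently, the lowest AVC in the table is 90/7 ≈ $12.86 at q = 7, and P = $5 falls below it — price never covers variable cost, so the firm shuts down and loses only its fixed cost.

q = 0 (shut down); profit = -$49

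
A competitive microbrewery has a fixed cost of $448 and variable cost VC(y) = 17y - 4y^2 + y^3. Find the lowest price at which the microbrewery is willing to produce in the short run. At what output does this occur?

Short-run supply begins at min AVC. From VC = 17y - 4y^2 + y^3, AVC = 17 - 4y + y^2.
dAVC/dy = -4 + 2y = 0 gives y = 2. min AVC = 17 - 4·2 + 2^2 = 13.
The firm shuts down for any P below $13.

$13 per unit, at y = 2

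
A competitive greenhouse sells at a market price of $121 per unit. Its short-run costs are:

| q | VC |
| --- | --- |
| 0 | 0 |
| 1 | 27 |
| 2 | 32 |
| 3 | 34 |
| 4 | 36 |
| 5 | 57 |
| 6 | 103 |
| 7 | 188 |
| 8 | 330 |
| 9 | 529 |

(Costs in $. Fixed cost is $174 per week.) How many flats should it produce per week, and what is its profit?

q = 7; profit = $485

Tabulate TR − TC: q=0: -174; q=1: -80; q=2: 36; q=3: 155; q=4: 274; q=5: 374; q=6: 449; q=7: 485; q=8: 464; q=9: 386.
Profit is maximized at q = 7. AVC there is 188/7 = $26.86 ≤ P, so producing beats shutting down (which would give -$174).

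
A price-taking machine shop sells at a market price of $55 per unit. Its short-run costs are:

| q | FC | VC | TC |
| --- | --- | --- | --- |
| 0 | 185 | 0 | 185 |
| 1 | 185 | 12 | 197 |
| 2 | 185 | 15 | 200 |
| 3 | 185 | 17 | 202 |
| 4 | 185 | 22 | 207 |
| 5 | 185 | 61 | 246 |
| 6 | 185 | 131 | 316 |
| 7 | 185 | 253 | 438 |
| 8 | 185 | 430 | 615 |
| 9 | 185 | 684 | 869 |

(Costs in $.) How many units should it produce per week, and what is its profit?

Profit at each row (π = 55q − TC): q=0: -185; q=1: -142; q=2: -90; q=3: -37; q=4: 13; q=5: 29; q=6: 14; q=7: -53; q=8: -175; q=9: -374.
Profit is maximized at q = 5. AVC there is 61/5 = $12.20 ≤ P, so producing beats shutting down (which would give -$185).

q = 5; profit = $29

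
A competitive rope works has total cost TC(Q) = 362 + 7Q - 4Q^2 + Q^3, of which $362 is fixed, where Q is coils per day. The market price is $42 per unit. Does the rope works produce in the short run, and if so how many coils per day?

From TC, MC = TC'(Q) = 7 - 8Q + 3Q^2 and AVC = VC/Q = 7 - 4Q + Q^2.
The AVC parabola has its vertex at Q = 4/2 = 2, where AVC = 7 - 4·2 + 2^2 = $3.
Because $42 ≥ $3, revenue can cover variable cost; the firm operates.
Solving P = MC: -35 - 8Q + 3Q^2 = 0 ⇒ Q = -7/3 or 5. On the upward-sloping branch, Q* = 5.
Check: AVC at Q = 5 is $12 ≤ P, so revenue covers variable cost.
Profit = P·Q − TC = 42·5 − 422 = -$212, a loss, but smaller than the $362 fixed cost the firm would lose by shutting down.

Produce at Q = 5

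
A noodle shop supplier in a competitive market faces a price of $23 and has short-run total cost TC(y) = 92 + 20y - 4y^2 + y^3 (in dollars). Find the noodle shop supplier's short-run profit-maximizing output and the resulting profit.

Profit = -$74 at y = 3

AVC = 20 - 4y + y^2 has its minimum $16 at y = 2; price $23 clears that bar, so the firm operates.
With MC = 20 - 8y + 3y^2, P = MC on the upward-sloping part at y* = 3.
TR = 23·3 = 69. TC = 92 + 51 = 143. Profit = 69 − 143 = -$74.
By producing, the firm covers all variable cost plus $18 of fixed cost; shutting down would lose the full $92.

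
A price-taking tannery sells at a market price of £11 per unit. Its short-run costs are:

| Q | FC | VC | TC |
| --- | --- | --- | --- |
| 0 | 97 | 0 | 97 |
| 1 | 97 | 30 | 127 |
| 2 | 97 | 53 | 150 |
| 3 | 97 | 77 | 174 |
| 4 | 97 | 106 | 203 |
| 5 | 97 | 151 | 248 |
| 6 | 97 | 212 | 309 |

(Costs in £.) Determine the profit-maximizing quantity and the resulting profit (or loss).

Compute π = P·Q − TC at each output: Q=0: -97; Q=1: -116; Q=2: -128; Q=3: -141; Q=4: -159; Q=5: -193; Q=6: -243.
Profit is highest at Q = 0. Equivalently, the lowest AVC in the table is 77/3 ≈ £25.67 at Q = 3, and P = £11 falls below it — price never covers variable cost, so the firm shuts down and loses only its fixed cost.

Q = 0 (shut down); profit = -£97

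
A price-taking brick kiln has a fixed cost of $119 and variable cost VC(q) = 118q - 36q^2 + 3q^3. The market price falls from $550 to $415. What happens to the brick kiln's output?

Output falls from 12 to 11

AVC = 118 - 36q + 3q^2, minimized at q = 6 where min AVC = $10. MC = 118 - 72q + 9q^2.
With P = $550 above the shutdown price, P = MC gives q = 12.
At P = $415 ≥ min AVC, set P = MC: q = 11. The firm stays open but cuts output.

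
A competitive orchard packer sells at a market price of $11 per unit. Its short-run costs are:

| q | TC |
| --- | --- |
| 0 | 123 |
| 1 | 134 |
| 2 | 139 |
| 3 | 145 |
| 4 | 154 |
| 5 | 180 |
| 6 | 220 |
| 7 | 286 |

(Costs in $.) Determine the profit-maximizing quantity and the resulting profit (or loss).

q = 4; profit = -$110

Profit at each row (π = 11q − TC): q=0: -123; q=1: -123; q=2: -117; q=3: -112; q=4: -110; q=5: -125; q=6: -154; q=7: -209.
Profit is maximized at q = 4. AVC there is 31/4 = $7.75 ≤ P, so producing beats shutting down (which would give -$123).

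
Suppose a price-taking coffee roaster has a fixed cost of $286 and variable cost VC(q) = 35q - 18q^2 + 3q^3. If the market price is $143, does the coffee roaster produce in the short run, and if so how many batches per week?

Produce at q = 6

From TC, MC = TC'(q) = 35 - 36q + 9q^2 and AVC = VC/q = 35 - 18q + 3q^2.
AVC is minimized where dAVC/dq = -18 + 6q = 0, at q = 3; min AVC = 35 - 18·3 + 3·3^2 = $8.
Because $143 ≥ $8, revenue can cover variable cost; the firm operates.
Solving P = MC: -108 - 36q + 9q^2 = 0 ⇒ q = -2 or 6. On the upward-sloping branch, q* = 6.
Check: AVC at q = 6 is $35 ≤ P, so revenue covers variable cost.
Profit = P·q − TC = 143·6 − 496 = $362.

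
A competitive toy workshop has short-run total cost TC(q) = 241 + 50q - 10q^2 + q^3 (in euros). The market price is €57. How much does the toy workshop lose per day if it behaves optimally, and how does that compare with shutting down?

Profit = -€45 at q = 7

AVC = 50 - 10q + q^2; min AVC = €25 at q = 5. Since P = €57 ≥ min AVC, the firm produces.
MC = 50 - 20q + 3q^2. Setting P = MC and taking the root on the rising branch gives q* = 7.
TR = 57·7 = 399. TC = 241 + 203 = 444. Profit = 399 − 444 = -€45.
That loss of €45 beats the €241 the firm would lose by shutting down; producing recovers €196 of fixed cost.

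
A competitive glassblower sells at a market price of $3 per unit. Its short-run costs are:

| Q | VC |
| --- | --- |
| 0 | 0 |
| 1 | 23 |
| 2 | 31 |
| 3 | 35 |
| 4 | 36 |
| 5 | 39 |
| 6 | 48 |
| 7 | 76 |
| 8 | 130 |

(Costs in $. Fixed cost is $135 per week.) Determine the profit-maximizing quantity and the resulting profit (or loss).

Compute π = P·Q − TC at each output: Q=0: -135; Q=1: -155; Q=2: -160; Q=3: -161; Q=4: -159; Q=5: -159; Q=6: -165; Q=7: -190; Q=8: -241.
Profit is highest at Q = 0. Equivalently, the lowest AVC in the table is 39/5 ≈ $7.80 at Q = 5, and P = $3 falls below it — price never covers variable cost, so the firm shuts down and loses only its fixed cost.

Q = 0 (shut down); profit = -$135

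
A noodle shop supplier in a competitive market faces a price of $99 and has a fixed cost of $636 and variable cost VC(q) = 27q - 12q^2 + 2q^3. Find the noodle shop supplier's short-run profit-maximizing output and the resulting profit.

AVC = 27 - 12q + 2q^2; min AVC = $9 at q = 3. Since P = $99 ≥ min AVC, the firm produces.
With MC = 27 - 24q + 6q^2, P = MC on the upward-sloping part at q* = 6.
TR = 99·6 = 594. TC = 636 + 162 = 798. Profit = 594 − 798 = -$204.
That loss of $204 beats the $636 the firm would lose by shutting down; producing recovers $432 of fixed cost.

Profit = -$204 at q = 6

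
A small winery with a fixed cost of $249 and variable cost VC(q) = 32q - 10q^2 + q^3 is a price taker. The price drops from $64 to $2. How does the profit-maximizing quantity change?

Output falls from 8 to 0 (the firm shuts down)

AVC = 32 - 10q + q^2, minimized at q = 5 where min AVC = $7. MC = 32 - 20q + 3q^2.
With P = $64 above the shutdown price, P = MC gives q = 8.
At P = $2 < min AVC = $7, price no longer covers variable cost at any output, so the firm shuts down: q = 0.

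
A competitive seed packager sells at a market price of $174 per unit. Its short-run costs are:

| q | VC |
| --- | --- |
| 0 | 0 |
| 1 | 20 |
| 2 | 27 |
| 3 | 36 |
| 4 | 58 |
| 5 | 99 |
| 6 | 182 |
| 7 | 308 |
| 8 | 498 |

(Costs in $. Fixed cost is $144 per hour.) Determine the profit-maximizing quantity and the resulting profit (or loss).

Tabulate TR − TC: q=0: -144; q=1: 10; q=2: 177; q=3: 342; q=4: 494; q=5: 627; q=6: 718; q=7: 766; q=8: 750.
Profit is maximized at q = 7. AVC there is 308/7 = $44 ≤ P, so producing beats shutting down (which would give -$144).

q = 7; profit = $766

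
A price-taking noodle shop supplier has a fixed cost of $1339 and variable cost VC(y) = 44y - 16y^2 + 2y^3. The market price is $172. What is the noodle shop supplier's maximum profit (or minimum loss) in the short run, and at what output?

Profit = -$315 at y = 8

AVC = 44 - 16y + 2y^2 has its minimum $12 at y = 4; price $172 clears that bar, so the firm operates.
With MC = 44 - 32y + 6y^2, P = MC on the upward-sloping part at y* = 8.
TR = 172·8 = 1376. TC = 1339 + 352 = 1691. Profit = 1376 − 1691 = -$315.
By producing, the firm covers all variable cost plus $1024 of fixed cost; shutting down would lose the full $1339.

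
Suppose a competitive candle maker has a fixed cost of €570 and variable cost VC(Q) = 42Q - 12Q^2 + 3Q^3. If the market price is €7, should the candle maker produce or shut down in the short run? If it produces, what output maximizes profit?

Shut down

Strip out fixed cost: VC = 42Q - 12Q^2 + 3Q^3. Then AVC = 42 - 12Q + 3Q^2 and MC = 42 - 24Q + 9Q^2.
The AVC parabola has its vertex at Q = 12/6 = 2, where AVC = 42 - 12·2 + 3·2^2 = €30.
P = €7 lies below min AVC = €30; no output level covers variable cost.
Shutting down limits the loss to fixed cost, €570.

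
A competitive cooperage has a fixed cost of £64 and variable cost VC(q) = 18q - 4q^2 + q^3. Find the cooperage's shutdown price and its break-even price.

Shutdown price = £14; break-even price = £34

Shutdown price = min AVC. AVC = 18 - 4q + q^2, with vertex at q = 2 and minimum £14.
ATC = 64/q + 18 - 4q + q^2. Setting dATC/dq = −64/q^2 − 4 + 2q = 0 gives q = 4 (since 2·4^3 − 4·4^2 = 64).
min ATC = 64/4 + 18 − 4·4 + 4^2 = £34. That is the break-even price.
For £14 ≤ P < £34 the firm produces at a loss; below £14 it shuts down.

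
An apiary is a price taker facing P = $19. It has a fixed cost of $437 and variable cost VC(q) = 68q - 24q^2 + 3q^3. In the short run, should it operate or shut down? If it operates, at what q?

Strip out fixed cost: VC = 68q - 24q^2 + 3q^3. Then AVC = 68 - 24q + 3q^2 and MC = 68 - 48q + 9q^2.
AVC hits its minimum where MC = AVC, at q = 4, giving min AVC = 68 - 24·4 + 3·4^2 = $20.
Since P = $19 < min AVC = $20, price fails to cover variable cost at any output.
Best response: produce nothing and absorb the $437 fixed cost.

Shut down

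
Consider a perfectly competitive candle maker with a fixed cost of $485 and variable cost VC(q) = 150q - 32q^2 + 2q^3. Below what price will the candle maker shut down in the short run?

Short-run supply begins at min AVC. From VC = 150q - 32q^2 + 2q^3, AVC = 150 - 32q + 2q^2.
At the minimum of AVC, MC = AVC. MC = 150 - 64q + 6q^2; setting MC = AVC gives 4q^2 - 32q = 0, so q = 8. min AVC = 22.
The firm shuts down for any P below $22.

$22 per unit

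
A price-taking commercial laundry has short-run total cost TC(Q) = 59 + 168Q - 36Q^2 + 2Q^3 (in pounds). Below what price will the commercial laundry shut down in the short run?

Short-run supply begins at min AVC. From VC = 168Q - 36Q^2 + 2Q^3, AVC = 168 - 36Q + 2Q^2.
dAVC/dQ = -36 + 4Q = 0 gives Q = 9. min AVC = 168 - 36·9 + 2·9^2 = 6.
For P < £6 the firm produces nothing.

£6 per unit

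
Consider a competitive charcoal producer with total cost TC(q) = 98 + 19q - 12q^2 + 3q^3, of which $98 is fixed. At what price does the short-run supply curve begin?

$7 per unit

The firm shuts down when price falls below the minimum of average variable cost. AVC = VC/q = 19 - 12q + 3q^2.
dAVC/dq = -12 + 6q = 0 gives q = 2. min AVC = 19 - 12·2 + 3·2^2 = 7.
So the shutdown price is $7.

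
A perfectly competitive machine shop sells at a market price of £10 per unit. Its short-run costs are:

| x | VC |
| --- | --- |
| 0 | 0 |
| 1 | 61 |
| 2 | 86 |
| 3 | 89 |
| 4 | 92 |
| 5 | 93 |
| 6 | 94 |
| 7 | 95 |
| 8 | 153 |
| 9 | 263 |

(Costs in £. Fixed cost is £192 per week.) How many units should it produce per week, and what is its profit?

Tabulate TR − TC: x=0: -192; x=1: -243; x=2: -258; x=3: -251; x=4: -244; x=5: -235; x=6: -226; x=7: -217; x=8: -265; x=9: -365.
Profit is highest at x = 0. Equivalently, the lowest AVC in the table is 95/7 ≈ £13.57 at x = 7, and P = £10 falls below it — price never covers variable cost, so the firm shuts down and loses only its fixed cost.

x = 0 (shut down); profit = -£192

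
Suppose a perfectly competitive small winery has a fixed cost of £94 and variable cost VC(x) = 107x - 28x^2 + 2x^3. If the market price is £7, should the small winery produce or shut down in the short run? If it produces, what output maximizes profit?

Strip out fixed cost: VC = 107x - 28x^2 + 2x^3. Then AVC = 107 - 28x + 2x^2 and MC = 107 - 56x + 6x^2.
AVC is minimized where dAVC/dx = -28 + 4x = 0, at x = 7; min AVC = 107 - 28·7 + 2·7^2 = £9.
Since P = £7 < min AVC = £9, price fails to cover variable cost at any output.
Best response: produce nothing and absorb the £94 fixed cost.

Shut down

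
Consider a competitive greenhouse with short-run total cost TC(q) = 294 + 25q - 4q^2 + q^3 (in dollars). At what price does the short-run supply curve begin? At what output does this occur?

$21 per unit, at q = 2

The shutdown price is the minimum of AVC. VC = 25q - 4q^2 + q^3, so AVC = 25 - 4q + q^2.
At the minimum of AVC, MC = AVC. MC = 25 - 8q + 3q^2; setting MC = AVC gives 2q^2 - 4q = 0, so q = 2. min AVC = 21.
So the shutdown price is $21.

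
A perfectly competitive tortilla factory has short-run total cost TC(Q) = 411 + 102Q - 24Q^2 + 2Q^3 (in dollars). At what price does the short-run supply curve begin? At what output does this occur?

Short-run supply begins at min AVC. From VC = 102Q - 24Q^2 + 2Q^3, AVC = 102 - 24Q + 2Q^2.
dAVC/dQ = -24 + 4Q = 0 gives Q = 6. min AVC = 102 - 24·6 + 2·6^2 = 30.
For P < $30 the firm produces nothing.

$30 per unit, at Q = 6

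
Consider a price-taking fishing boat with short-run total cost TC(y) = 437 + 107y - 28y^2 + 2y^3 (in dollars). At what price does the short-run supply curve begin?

Short-run supply begins at min AVC. From VC = 107y - 28y^2 + 2y^3, AVC = 107 - 28y + 2y^2.
At the minimum of AVC, MC = AVC. MC = 107 - 56y + 6y^2; setting MC = AVC gives 4y^2 - 28y = 0, so y = 7. min AVC = 9.
So the shutdown price is $9.

$9 per unit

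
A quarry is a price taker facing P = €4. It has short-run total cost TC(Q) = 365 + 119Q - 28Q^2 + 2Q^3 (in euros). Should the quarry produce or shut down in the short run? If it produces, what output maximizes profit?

Shut down

Strip out fixed cost: VC = 119Q - 28Q^2 + 2Q^3. Then AVC = 119 - 28Q + 2Q^2 and MC = 119 - 56Q + 6Q^2.
The AVC parabola has its vertex at Q = 28/4 = 7, where AVC = 119 - 28·7 + 2·7^2 = €21.
With P < min AVC (€4 < €21), every unit sold adds to the loss.
Shutting down limits the loss to fixed cost, €365.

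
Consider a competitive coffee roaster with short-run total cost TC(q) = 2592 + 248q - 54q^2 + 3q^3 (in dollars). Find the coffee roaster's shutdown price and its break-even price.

Shutdown price = $5; break-even price = $248

Shutdown price = min AVC. AVC = 248 - 54q + 3q^2, with vertex at q = 9 and minimum $5.
ATC = 2592/q + 248 - 54q + 3q^2. Setting dATC/dq = −2592/q^2 − 54 + 6q = 0 gives q = 12 (since 6·12^3 − 54·12^2 = 2592).
min ATC = 2592/12 + 248 − 54·12 + 3·12^2 = $248. That is the break-even price.
For $5 ≤ P < $248 the firm produces at a loss; below $5 it shuts down.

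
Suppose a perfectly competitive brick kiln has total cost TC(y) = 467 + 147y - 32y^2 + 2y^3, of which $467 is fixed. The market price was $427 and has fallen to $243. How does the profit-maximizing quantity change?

AVC = 147 - 32y + 2y^2, minimized at y = 8 where min AVC = $19. MC = 147 - 64y + 6y^2.
At P = $427 ≥ min AVC, set P = MC on the rising branch: y = 14.
At P = $243 ≥ min AVC, set P = MC: y = 12. The firm stays open but cuts output.

Output falls from 14 to 12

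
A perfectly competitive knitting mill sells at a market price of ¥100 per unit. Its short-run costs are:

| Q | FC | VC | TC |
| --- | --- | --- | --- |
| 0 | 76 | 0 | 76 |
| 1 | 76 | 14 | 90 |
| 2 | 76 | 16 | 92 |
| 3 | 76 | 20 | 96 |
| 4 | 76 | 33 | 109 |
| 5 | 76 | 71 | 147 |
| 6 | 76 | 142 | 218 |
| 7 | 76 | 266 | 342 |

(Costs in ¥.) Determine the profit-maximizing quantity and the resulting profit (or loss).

Tabulate TR − TC: Q=0: -76; Q=1: 10; Q=2: 108; Q=3: 204; Q=4: 291; Q=5: 353; Q=6: 382; Q=7: 358.
Profit is maximized at Q = 6. AVC there is 142/6 = ¥23.67 ≤ P, so producing beats shutting down (which would give -¥76).

Q = 6; profit = ¥382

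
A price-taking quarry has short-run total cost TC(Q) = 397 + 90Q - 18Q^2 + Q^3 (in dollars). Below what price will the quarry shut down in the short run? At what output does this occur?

$9 per unit, at Q = 9

The firm shuts down when price falls below the minimum of average variable cost. AVC = VC/Q = 90 - 18Q + Q^2.
dAVC/dQ = -18 + 2Q = 0 gives Q = 9. min AVC = 90 - 18·9 + 9^2 = 9.
So the shutdown price is $9.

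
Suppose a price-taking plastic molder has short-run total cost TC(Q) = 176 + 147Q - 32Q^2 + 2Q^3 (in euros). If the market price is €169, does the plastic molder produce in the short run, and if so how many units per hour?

From TC, MC = TC'(Q) = 147 - 64Q + 6Q^2 and AVC = VC/Q = 147 - 32Q + 2Q^2.
AVC hits its minimum where MC = AVC, at Q = 8, giving min AVC = 147 - 32·8 + 2·8^2 = €19.
P = €169 exceeds min AVC = €19, so the firm stays open.
P = MC gives -22 - 64Q + 6Q^2 = 0, with roots -1/3 and 11. Take the larger (rising MC): Q* = 11.
Check: AVC at Q = 11 is €37 ≤ P, so revenue covers variable cost.
Profit = P·Q − TC = 169·11 − 583 = €1276.

Produce at Q = 11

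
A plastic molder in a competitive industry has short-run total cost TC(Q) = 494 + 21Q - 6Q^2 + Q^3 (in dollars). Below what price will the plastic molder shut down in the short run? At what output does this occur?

Short-run supply begins at min AVC. From VC = 21Q - 6Q^2 + Q^3, AVC = 21 - 6Q + Q^2.
dAVC/dQ = -6 + 2Q = 0 gives Q = 3. min AVC = 21 - 6·3 + 3^2 = 12.
So the shutdown price is $12.

$12 per unit, at Q = 3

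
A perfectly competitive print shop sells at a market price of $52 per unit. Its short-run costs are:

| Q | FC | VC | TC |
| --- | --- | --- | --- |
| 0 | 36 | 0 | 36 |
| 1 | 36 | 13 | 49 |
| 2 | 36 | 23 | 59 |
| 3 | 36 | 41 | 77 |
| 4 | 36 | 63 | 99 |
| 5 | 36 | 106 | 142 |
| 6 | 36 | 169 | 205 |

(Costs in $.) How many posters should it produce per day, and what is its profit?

Q = 5; profit = $118

Tabulate TR − TC: Q=0: -36; Q=1: 3; Q=2: 45; Q=3: 79; Q=4: 109; Q=5: 118; Q=6: 107.
Profit is maximized at Q = 5. AVC there is 106/5 = $21.20 ≤ P, so producing beats shutting down (which would give -$36).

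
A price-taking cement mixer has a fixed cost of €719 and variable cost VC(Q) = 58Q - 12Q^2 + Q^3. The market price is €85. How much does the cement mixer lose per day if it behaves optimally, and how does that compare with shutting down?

Profit = -€233 at Q = 9

AVC = 58 - 12Q + Q^2 has its minimum €22 at Q = 6; price €85 clears that bar, so the firm operates.
With MC = 58 - 24Q + 3Q^2, P = MC on the upward-sloping part at Q* = 9.
TR = 85·9 = 765. TC = 719 + 279 = 998. Profit = 765 − 998 = -€233.
That loss of €233 beats the €719 the firm would lose by shutting down; producing recovers €486 of fixed cost.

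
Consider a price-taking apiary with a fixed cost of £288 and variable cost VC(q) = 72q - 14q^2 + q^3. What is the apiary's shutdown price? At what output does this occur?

The shutdown price is the minimum of AVC. VC = 72q - 14q^2 + q^3, so AVC = 72 - 14q + q^2.
At the minimum of AVC, MC = AVC. MC = 72 - 28q + 3q^2; setting MC = AVC gives 2q^2 - 14q = 0, so q = 7. min AVC = 23.
So the shutdown price is £23.

£23 per unit, at q = 7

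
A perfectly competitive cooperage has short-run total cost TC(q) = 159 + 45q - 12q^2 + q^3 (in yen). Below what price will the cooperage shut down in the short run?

¥9 per unit

The shutdown price is the minimum of AVC. VC = 45q - 12q^2 + q^3, so AVC = 45 - 12q + q^2.
dAVC/dq = -12 + 2q = 0 gives q = 6. min AVC = 45 - 12·6 + 6^2 = 9.
For P < ¥9 the firm produces nothing.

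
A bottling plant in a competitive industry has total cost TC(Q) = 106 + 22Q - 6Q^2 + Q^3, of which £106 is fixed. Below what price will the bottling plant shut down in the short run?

The firm shuts down when price falls below the minimum of average variable cost. AVC = VC/Q = 22 - 6Q + Q^2.
At the minimum of AVC, MC = AVC. MC = 22 - 12Q + 3Q^2; setting MC = AVC gives 2Q^2 - 6Q = 0, so Q = 3. min AVC = 13.
So the shutdown price is £13.

£13 per unit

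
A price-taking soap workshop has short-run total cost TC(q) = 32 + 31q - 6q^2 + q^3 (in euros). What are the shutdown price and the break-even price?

AVC = 31 - 6q + q^2; minimized at q = 3, giving min AVC = €22. That is the shutdown price.
ATC = 32/q + 31 - 6q + q^2. Setting dATC/dq = −32/q^2 − 6 + 2q = 0 gives q = 4 (since 2·4^3 − 6·4^2 = 32).
min ATC = 32/4 + 31 − 6·4 + 4^2 = €31. That is the break-even price.
For €22 ≤ P < €31 the firm produces at a loss; below €22 it shuts down.

Shutdown price = €22; break-even price = €31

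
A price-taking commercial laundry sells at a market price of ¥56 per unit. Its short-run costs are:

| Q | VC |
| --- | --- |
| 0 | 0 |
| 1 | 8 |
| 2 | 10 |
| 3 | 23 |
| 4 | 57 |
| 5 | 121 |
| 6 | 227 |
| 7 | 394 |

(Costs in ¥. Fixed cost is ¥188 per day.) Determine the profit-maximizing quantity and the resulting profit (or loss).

Tabulate TR − TC: Q=0: -188; Q=1: -140; Q=2: -86; Q=3: -43; Q=4: -21; Q=5: -29; Q=6: -79; Q=7: -190.
Profit is maximized at Q = 4. AVC there is 57/4 = ¥14.25 ≤ P, so producing beats shutting down (which would give -¥188).

Q = 4; profit = -¥21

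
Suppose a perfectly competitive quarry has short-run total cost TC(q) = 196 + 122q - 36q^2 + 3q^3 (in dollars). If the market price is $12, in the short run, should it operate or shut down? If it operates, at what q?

Shut down

From TC, MC = TC'(q) = 122 - 72q + 9q^2 and AVC = VC/q = 122 - 36q + 3q^2.
AVC hits its minimum where MC = AVC, at q = 6, giving min AVC = 122 - 36·6 + 3·6^2 = $14.
With P < min AVC ($12 < $14), every unit sold adds to the loss.
Best response: produce nothing and absorb the $196 fixed cost.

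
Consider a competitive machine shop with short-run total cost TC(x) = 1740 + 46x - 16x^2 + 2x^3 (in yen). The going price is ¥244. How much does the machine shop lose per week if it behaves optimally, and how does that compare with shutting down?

Profit = -¥120 at x = 9

AVC = 46 - 16x + 2x^2 has its minimum ¥14 at x = 4; price ¥244 clears that bar, so the firm operates.
MC = 46 - 32x + 6x^2. Setting P = MC and taking the root on the rising branch gives x* = 9.
TR = 244·9 = 2196. TC = 1740 + 576 = 2316. Profit = 2196 − 2316 = -¥120.
By producing, the firm covers all variable cost plus ¥1620 of fixed cost; shutting down would lose the full ¥1740.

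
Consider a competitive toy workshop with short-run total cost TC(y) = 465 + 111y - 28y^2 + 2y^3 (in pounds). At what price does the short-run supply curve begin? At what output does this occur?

The firm shuts down when price falls below the minimum of average variable cost. AVC = VC/y = 111 - 28y + 2y^2.
dAVC/dy = -28 + 4y = 0 gives y = 7. min AVC = 111 - 28·7 + 2·7^2 = 13.
The firm shuts down for any P below £13.

£13 per unit, at y = 7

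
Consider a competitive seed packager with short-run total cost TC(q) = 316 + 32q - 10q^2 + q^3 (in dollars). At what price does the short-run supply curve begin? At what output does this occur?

$7 per unit, at q = 5

The shutdown price is the minimum of AVC. VC = 32q - 10q^2 + q^3, so AVC = 32 - 10q + q^2.
At the minimum of AVC, MC = AVC. MC = 32 - 20q + 3q^2; setting MC = AVC gives 2q^2 - 10q = 0, so q = 5. min AVC = 7.
For P < $7 the firm produces nothing.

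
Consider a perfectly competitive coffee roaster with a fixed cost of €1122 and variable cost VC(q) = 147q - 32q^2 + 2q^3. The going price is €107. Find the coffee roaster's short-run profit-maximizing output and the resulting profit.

Profit = -€322 at q = 10

AVC = 147 - 32q + 2q^2 has its minimum €19 at q = 8; price €107 clears that bar, so the firm operates.
With MC = 147 - 64q + 6q^2, P = MC on the upward-sloping part at q* = 10.
TR = 107·10 = 1070. TC = 1122 + 270 = 1392. Profit = 1070 − 1392 = -€322.
That loss of €322 beats the €1122 the firm would lose by shutting down; producing recovers €800 of fixed cost.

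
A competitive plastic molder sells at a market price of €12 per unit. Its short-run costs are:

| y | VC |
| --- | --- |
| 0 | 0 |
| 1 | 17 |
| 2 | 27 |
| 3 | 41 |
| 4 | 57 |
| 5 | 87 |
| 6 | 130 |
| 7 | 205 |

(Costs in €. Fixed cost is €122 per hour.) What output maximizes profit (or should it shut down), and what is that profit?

y = 0 (shut down); profit = -€122

Tabulate TR − TC: y=0: -122; y=1: -127; y=2: -125; y=3: -127; y=4: -131; y=5: -149; y=6: -180; y=7: -243.
Profit is highest at y = 0. Equivalently, the lowest AVC in the table is 27/2 ≈ €13.50 at y = 2, and P = €12 falls below it — price never covers variable cost, so the firm shuts down and loses only its fixed cost.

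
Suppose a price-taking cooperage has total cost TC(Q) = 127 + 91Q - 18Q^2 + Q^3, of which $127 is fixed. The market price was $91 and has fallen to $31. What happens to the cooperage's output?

Output falls from 12 to 10

MC = 91 - 36Q + 3Q^2; the shutdown threshold is min AVC = $10 (at Q = 9).
With P = $91 above the shutdown price, P = MC gives Q = 12.
At P = $31 ≥ min AVC, set P = MC: Q = 10. The firm stays open but cuts output.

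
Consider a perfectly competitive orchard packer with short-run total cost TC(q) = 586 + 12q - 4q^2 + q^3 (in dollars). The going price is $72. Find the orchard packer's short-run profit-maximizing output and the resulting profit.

AVC = 12 - 4q + q^2; min AVC = $8 at q = 2. Since P = $72 ≥ min AVC, the firm produces.
With MC = 12 - 8q + 3q^2, P = MC on the upward-sloping part at q* = 6.
TR = 72·6 = 432. TC = 586 + 144 = 730. Profit = 432 − 730 = -$298.
That loss of $298 beats the $586 the firm would lose by shutting down; producing recovers $288 of fixed cost.

Profit = -$298 at q = 6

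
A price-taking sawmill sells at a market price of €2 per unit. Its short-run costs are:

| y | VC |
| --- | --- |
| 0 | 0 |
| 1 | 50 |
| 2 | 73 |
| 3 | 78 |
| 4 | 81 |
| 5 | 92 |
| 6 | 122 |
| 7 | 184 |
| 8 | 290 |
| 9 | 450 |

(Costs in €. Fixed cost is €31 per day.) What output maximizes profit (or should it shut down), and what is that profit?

Profit at each row (π = 2y − TC): y=0: -31; y=1: -79; y=2: -100; y=3: -103; y=4: -104; y=5: -113; y=6: -141; y=7: -201; y=8: -305; y=9: -463.
Profit is highest at y = 0. Equivalently, the lowest AVC in the table is 92/5 ≈ €18.40 at y = 5, and P = €2 falls below it — price never covers variable cost, so the firm shuts down and loses only its fixed cost.

y = 0 (shut down); profit = -€31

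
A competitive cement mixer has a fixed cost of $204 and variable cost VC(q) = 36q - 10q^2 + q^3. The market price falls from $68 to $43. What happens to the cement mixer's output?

MC = 36 - 20q + 3q^2; the shutdown threshold is min AVC = $11 (at q = 5).
At P = $68 ≥ min AVC, set P = MC on the rising branch: q = 8.
At P = $43 ≥ min AVC, set P = MC: q = 7. The firm stays open but cuts output.

Output falls from 8 to 7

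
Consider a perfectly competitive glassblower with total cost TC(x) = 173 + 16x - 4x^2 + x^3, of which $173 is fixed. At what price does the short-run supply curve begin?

The firm shuts down when price falls below the minimum of average variable cost. AVC = VC/x = 16 - 4x + x^2.
dAVC/dx = -4 + 2x = 0 gives x = 2. min AVC = 16 - 4·2 + 2^2 = 12.
So the shutdown price is $12.

$12 per unit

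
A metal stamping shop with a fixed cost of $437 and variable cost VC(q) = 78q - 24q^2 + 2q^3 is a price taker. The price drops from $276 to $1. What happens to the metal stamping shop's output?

Output falls from 11 to 0 (the firm shuts down)

AVC = 78 - 24q + 2q^2, minimized at q = 6 where min AVC = $6. MC = 78 - 48q + 6q^2.
With P = $276 above the shutdown price, P = MC gives q = 11.
At P = $1 < min AVC = $6, price no longer covers variable cost at any output, so the firm shuts down: q = 0.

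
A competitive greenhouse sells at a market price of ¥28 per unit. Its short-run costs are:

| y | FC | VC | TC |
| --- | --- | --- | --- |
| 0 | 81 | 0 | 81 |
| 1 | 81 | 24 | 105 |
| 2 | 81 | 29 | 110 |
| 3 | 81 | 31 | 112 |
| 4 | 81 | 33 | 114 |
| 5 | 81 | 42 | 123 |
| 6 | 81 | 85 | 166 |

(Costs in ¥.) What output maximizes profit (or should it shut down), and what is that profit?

Compute π = P·y − TC at each output: y=0: -81; y=1: -77; y=2: -54; y=3: -28; y=4: -2; y=5: 17; y=6: 2.
Profit is maximized at y = 5. AVC there is 42/5 = ¥8.40 ≤ P, so producing beats shutting down (which would give -¥81).

y = 5; profit = ¥17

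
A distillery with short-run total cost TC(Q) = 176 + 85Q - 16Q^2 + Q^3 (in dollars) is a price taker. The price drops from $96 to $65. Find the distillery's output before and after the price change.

AVC = 85 - 16Q + Q^2, minimized at Q = 8 where min AVC = $21. MC = 85 - 32Q + 3Q^2.
With P = $96 above the shutdown price, P = MC gives Q = 11.
At P = $65 ≥ min AVC, set P = MC: Q = 10. The firm stays open but cuts output.

Output falls from 11 to 10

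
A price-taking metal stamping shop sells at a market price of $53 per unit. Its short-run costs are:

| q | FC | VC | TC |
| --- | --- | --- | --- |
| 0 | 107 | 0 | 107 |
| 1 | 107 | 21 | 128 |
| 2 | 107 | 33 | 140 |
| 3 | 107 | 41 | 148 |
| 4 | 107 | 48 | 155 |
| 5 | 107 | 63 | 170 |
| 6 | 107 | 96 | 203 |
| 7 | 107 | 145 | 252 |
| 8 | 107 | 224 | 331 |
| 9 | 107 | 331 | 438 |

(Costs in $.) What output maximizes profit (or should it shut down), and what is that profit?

q = 7; profit = $119

Profit at each row (π = 53q − TC): q=0: -107; q=1: -75; q=2: -34; q=3: 11; q=4: 57; q=5: 95; q=6: 115; q=7: 119; q=8: 93; q=9: 39.
Profit is maximized at q = 7. AVC there is 145/7 = $20.71 ≤ P, so producing beats shutting down (which would give -$107).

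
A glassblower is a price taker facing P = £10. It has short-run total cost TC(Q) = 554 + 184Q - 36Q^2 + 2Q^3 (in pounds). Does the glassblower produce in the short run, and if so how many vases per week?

Shut down

Variable cost is VC = 184Q - 36Q^2 + 2Q^3, so AVC = VC/Q = 184 - 36Q + 2Q^2 and MC = dTC/dQ = 184 - 72Q + 6Q^2.
AVC hits its minimum where MC = AVC, at Q = 9, giving min AVC = 184 - 36·9 + 2·9^2 = £22.
Since P = £10 < min AVC = £22, price fails to cover variable cost at any output.
The firm minimizes its loss by shutting down and losing only its fixed cost of £554.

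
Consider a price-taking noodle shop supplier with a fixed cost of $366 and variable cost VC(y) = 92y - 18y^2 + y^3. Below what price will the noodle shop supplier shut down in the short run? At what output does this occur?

$11 per unit, at y = 9

Short-run supply begins at min AVC. From VC = 92y - 18y^2 + y^3, AVC = 92 - 18y + y^2.
dAVC/dy = -18 + 2y = 0 gives y = 9. min AVC = 92 - 18·9 + 9^2 = 11.
The firm shuts down for any P below $11.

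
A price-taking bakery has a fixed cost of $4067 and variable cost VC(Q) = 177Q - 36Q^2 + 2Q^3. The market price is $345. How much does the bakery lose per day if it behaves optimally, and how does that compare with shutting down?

Profit = -$147 at Q = 14

AVC = 177 - 36Q + 2Q^2 has its minimum $15 at Q = 9; price $345 clears that bar, so the firm operates.
MC = 177 - 72Q + 6Q^2. Setting P = MC and taking the root on the rising branch gives Q* = 14.
TR = 345·14 = 4830. TC = 4067 + 910 = 4977. Profit = 4830 − 4977 = -$147.
By producing, the firm covers all variable cost plus $3920 of fixed cost; shutting down would lose the full $4067.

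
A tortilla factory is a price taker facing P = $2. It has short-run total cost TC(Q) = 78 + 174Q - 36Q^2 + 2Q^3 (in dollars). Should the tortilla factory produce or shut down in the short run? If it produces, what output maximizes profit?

From TC, MC = TC'(Q) = 174 - 72Q + 6Q^2 and AVC = VC/Q = 174 - 36Q + 2Q^2.
The AVC parabola has its vertex at Q = 36/4 = 9, where AVC = 174 - 36·9 + 2·9^2 = $12.
With P < min AVC ($2 < $12), every unit sold adds to the loss.
Best response: produce nothing and absorb the $78 fixed cost.

Shut down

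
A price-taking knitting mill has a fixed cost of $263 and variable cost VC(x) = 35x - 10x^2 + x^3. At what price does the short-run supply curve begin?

Short-run supply begins at min AVC. From VC = 35x - 10x^2 + x^3, AVC = 35 - 10x + x^2.
dAVC/dx = -10 + 2x = 0 gives x = 5. min AVC = 35 - 10·5 + 5^2 = 10.
The firm shuts down for any P below $10.

$10 per unit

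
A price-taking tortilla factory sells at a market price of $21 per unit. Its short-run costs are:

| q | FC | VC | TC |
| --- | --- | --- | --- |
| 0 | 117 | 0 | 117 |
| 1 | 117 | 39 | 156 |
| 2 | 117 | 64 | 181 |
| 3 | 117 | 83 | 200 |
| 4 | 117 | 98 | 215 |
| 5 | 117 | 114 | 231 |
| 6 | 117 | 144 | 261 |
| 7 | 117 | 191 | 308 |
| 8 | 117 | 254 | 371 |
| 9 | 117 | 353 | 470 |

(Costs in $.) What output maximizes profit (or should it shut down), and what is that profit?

Compute π = P·q − TC at each output: q=0: -117; q=1: -135; q=2: -139; q=3: -137; q=4: -131; q=5: -126; q=6: -135; q=7: -161; q=8: -203; q=9: -281.
Profit is highest at q = 0. Equivalently, the lowest AVC in the table is 114/5 ≈ $22.80 at q = 5, and P = $21 falls below it — price never covers variable cost, so the firm shuts down and loses only its fixed cost.

q = 0 (shut down); profit = -$117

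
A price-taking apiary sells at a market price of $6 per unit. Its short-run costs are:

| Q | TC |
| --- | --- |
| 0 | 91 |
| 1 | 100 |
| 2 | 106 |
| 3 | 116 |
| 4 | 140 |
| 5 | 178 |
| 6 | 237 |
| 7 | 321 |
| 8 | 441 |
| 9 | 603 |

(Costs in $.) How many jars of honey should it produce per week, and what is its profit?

Compute π = P·Q − TC at each output: Q=0: -91; Q=1: -94; Q=2: -94; Q=3: -98; Q=4: -116; Q=5: -148; Q=6: -201; Q=7: -279; Q=8: -393; Q=9: -549.
Profit is highest at Q = 0. Equivalently, the lowest AVC in the table is 15/2 ≈ $7.50 at Q = 2, and P = $6 falls below it — price never covers variable cost, so the firm shuts down and loses only its fixed cost.

Q = 0 (shut down); profit = -$91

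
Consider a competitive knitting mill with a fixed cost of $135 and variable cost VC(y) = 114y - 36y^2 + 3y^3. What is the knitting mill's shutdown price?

The firm shuts down when price falls below the minimum of average variable cost. AVC = VC/y = 114 - 36y + 3y^2.
dAVC/dy = -36 + 6y = 0 gives y = 6. min AVC = 114 - 36·6 + 3·6^2 = 6.
So the shutdown price is $6.

$6 per unit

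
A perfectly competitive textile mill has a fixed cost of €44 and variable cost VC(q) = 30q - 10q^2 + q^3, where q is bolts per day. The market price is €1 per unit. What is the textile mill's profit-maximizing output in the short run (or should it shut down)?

From TC, MC = TC'(q) = 30 - 20q + 3q^2 and AVC = VC/q = 30 - 10q + q^2.
AVC is minimized where dAVC/dq = -10 + 2q = 0, at q = 5; min AVC = 30 - 10·5 + 5^2 = €5.
P = €1 lies below min AVC = €5; no output level covers variable cost.
The firm minimizes its loss by shutting down and losing only its fixed cost of €44.

Shut down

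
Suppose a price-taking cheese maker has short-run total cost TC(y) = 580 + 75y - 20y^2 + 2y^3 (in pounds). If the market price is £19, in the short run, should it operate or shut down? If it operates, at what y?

Strip out fixed cost: VC = 75y - 20y^2 + 2y^3. Then AVC = 75 - 20y + 2y^2 and MC = 75 - 40y + 6y^2.
AVC is minimized where dAVC/dy = -20 + 4y = 0, at y = 5; min AVC = 75 - 20·5 + 2·5^2 = £25.
With P < min AVC (£19 < £25), every unit sold adds to the loss.
Shutting down limits the loss to fixed cost, £580.

Shut down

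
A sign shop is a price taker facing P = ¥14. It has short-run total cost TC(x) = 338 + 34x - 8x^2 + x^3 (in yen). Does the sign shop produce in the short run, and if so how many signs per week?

Shut down

Variable cost is VC = 34x - 8x^2 + x^3, so AVC = VC/x = 34 - 8x + x^2 and MC = dTC/dx = 34 - 16x + 3x^2.
AVC is minimized where dAVC/dx = -8 + 2x = 0, at x = 4; min AVC = 34 - 8·4 + 4^2 = ¥18.
P = ¥14 lies below min AVC = ¥18; no output level covers variable cost.
Best response: produce nothing and absorb the ¥338 fixed cost.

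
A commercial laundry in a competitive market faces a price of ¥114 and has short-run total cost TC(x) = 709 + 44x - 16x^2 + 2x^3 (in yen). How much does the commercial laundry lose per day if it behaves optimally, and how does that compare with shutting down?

Profit = -¥121 at x = 7

AVC = 44 - 16x + 2x^2 has its minimum ¥12 at x = 4; price ¥114 clears that bar, so the firm operates.
With MC = 44 - 32x + 6x^2, P = MC on the upward-sloping part at x* = 7.
TR = 114·7 = 798. TC = 709 + 210 = 919. Profit = 798 − 919 = -¥121.
By producing, the firm covers all variable cost plus ¥588 of fixed cost; shutting down would lose the full ¥709.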